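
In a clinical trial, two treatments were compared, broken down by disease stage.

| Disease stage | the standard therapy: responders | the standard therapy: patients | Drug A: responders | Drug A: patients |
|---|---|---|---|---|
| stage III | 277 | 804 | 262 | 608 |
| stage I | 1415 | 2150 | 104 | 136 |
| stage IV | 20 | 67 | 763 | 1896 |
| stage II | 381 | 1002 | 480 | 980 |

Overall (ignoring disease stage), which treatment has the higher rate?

the standard therapy

Stage III: the standard therapy 277/804 = 34.5%, Drug A 262/608 = 43.1% → Drug A
Stage I: the standard therapy 1415/2150 = 65.8%, Drug A 104/136 = 76.5% → Drug A
Stage IV: the standard therapy 20/67 = 29.9%, Drug A 763/1896 = 40.2% → Drug A
Stage II: the standard therapy 381/1002 = 38.0%, Drug A 480/980 = 49.0% → Drug A
Overall: the standard therapy 2093/4023 = 52.0%, Drug A 1609/3620 = 44.4% → the standard therapy
(Drug A wins every disease group but the standard therapy wins overall — Drug A's patients skew toward the low-rate stage IV group.)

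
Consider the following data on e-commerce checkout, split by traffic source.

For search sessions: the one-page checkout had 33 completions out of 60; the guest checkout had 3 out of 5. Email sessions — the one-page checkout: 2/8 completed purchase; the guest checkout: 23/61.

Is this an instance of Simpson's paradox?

Search: the one-page checkout 33/60 = 55.0%, the guest checkout 3/5 = 60.0% → the guest checkout
Email: the one-page checkout 2/8 = 25.0%, the guest checkout 23/61 = 37.7% → the guest checkout
Overall: the one-page checkout 35/68 = 51.5%, the guest checkout 26/66 = 39.4% → the one-page checkout
The guest checkout wins each traffic group but the one-page checkout wins overall — the comparison reverses. The guest checkout's sessions skew toward email, which has a lower base rate.

Yes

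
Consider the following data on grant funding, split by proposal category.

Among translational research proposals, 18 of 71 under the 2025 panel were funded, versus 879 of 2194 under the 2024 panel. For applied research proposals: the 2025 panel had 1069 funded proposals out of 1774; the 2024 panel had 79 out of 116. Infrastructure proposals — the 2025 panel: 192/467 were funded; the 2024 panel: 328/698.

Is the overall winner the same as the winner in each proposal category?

No

Translational research: the 2025 panel 18/71 = 25.4%, the 2024 panel 879/2194 = 40.1% → the 2024 panel
Applied research: the 2025 panel 1069/1774 = 60.3%, the 2024 panel 79/116 = 68.1% → the 2024 panel
Infrastructure: the 2025 panel 192/467 = 41.1%, the 2024 panel 328/698 = 47.0% → the 2024 panel
Overall: the 2025 panel 1279/2312 = 55.3%, the 2024 panel 1286/3008 = 42.8% → the 2025 panel
The 2024 panel wins each proposal group but the 2025 panel wins overall — the comparison reverses. The 2024 panel's proposals skew toward translational research, which has a lower base rate.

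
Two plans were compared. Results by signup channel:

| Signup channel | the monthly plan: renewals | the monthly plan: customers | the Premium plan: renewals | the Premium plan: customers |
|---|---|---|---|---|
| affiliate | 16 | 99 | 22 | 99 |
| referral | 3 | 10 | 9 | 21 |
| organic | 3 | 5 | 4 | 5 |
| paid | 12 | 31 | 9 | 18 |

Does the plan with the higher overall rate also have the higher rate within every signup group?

Yes

Affiliate: the monthly plan 16/99 = 16.2%, the Premium plan 22/99 = 22.2% → the Premium plan
Referral: the monthly plan 3/10 = 30.0%, the Premium plan 9/21 = 42.9% → the Premium plan
Organic: the monthly plan 3/5 = 60.0%, the Premium plan 4/5 = 80.0% → the Premium plan
Paid: the monthly plan 12/31 = 38.7%, the Premium plan 9/18 = 50.0% → the Premium plan
Overall: the monthly plan 34/145 = 23.4%, the Premium plan 44/143 = 30.8% → the Premium plan
The Premium plan wins overall and in every signup group — no reversal.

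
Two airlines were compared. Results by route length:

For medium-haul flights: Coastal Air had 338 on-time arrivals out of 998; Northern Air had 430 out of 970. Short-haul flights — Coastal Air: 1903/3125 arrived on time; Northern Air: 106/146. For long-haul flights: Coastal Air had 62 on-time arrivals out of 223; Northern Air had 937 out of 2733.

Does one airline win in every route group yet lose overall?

Medium-haul: Coastal Air 338/998 = 33.9%, Northern Air 430/970 = 44.3% → Northern Air
Short-haul: Coastal Air 1903/3125 = 60.9%, Northern Air 106/146 = 72.6% → Northern Air
Long-haul: Coastal Air 62/223 = 27.8%, Northern Air 937/2733 = 34.3% → Northern Air
Overall: Coastal Air 2303/4346 = 53.0%, Northern Air 1473/3849 = 38.3% → Coastal Air
Northern Air wins each route group but Coastal Air wins overall — the comparison reverses. Northern Air's flights skew toward long-haul, which has a lower base rate.

Yes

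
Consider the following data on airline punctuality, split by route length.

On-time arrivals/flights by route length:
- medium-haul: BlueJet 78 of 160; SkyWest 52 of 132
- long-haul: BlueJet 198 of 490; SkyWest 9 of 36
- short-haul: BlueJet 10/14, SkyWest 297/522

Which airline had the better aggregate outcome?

SkyWest

Medium-haul: BlueJet 78/160 = 48.8%, SkyWest 52/132 = 39.4% → BlueJet
Long-haul: BlueJet 198/490 = 40.4%, SkyWest 9/36 = 25.0% → BlueJet
Short-haul: BlueJet 10/14 = 71.4%, SkyWest 297/522 = 56.9% → BlueJet
Overall: BlueJet 286/664 = 43.1%, SkyWest 358/690 = 51.9% → SkyWest
(BlueJet wins every route group but SkyWest wins overall — BlueJet's flights skew toward the low-rate long-haul group.)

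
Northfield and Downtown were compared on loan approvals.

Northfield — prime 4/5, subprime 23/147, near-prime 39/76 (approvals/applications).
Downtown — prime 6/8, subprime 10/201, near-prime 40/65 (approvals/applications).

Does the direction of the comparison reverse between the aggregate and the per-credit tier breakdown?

No

Prime: Northfield 4/5 = 80.0%, Downtown 6/8 = 75.0% → Northfield
Subprime: Northfield 23/147 = 15.6%, Downtown 10/201 = 5.0% → Northfield
Near-prime: Northfield 39/76 = 51.3%, Downtown 40/65 = 61.5% → Downtown
Overall: Northfield 66/228 = 28.9%, Downtown 56/274 = 20.4% → Northfield
Neither sweeps: Northfield wins 2 of 3 groups, Downtown wins 1. Northfield wins overall but not every group — no Simpson reversal.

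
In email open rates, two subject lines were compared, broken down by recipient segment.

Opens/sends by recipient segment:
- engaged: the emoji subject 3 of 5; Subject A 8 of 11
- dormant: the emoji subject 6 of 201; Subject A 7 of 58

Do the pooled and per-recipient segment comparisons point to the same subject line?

Engaged: the emoji subject 3/5 = 60.0%, Subject A 8/11 = 72.7% → Subject A
Dormant: the emoji subject 6/201 = 3.0%, Subject A 7/58 = 12.1% → Subject A
Overall: the emoji subject 9/206 = 4.4%, Subject A 15/69 = 21.7% → Subject A
Subject A wins overall and in every recipient group — no reversal.

Yes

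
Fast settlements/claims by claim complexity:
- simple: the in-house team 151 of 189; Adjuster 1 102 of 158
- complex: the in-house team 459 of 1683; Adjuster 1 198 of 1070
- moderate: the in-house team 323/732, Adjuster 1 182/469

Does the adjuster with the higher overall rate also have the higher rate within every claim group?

Yes

Simple: the in-house team 151/189 = 79.9%, Adjuster 1 102/158 = 64.6% → the in-house team
Complex: the in-house team 459/1683 = 27.3%, Adjuster 1 198/1070 = 18.5% → the in-house team
Moderate: the in-house team 323/732 = 44.1%, Adjuster 1 182/469 = 38.8% → the in-house team
Overall: the in-house team 933/2604 = 35.8%, Adjuster 1 482/1697 = 28.4% → the in-house team
The in-house team wins overall and in every claim group — no reversal.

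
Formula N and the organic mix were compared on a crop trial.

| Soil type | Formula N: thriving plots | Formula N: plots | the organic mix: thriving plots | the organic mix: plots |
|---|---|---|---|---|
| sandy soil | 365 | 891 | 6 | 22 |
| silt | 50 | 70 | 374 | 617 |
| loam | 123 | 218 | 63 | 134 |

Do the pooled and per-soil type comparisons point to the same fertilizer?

No

Sandy soil: Formula N 365/891 = 41.0%, the organic mix 6/22 = 27.3% → Formula N
Silt: Formula N 50/70 = 71.4%, the organic mix 374/617 = 60.6% → Formula N
Loam: Formula N 123/218 = 56.4%, the organic mix 63/134 = 47.0% → Formula N
Overall: Formula N 538/1179 = 45.6%, the organic mix 443/773 = 57.3% → the organic mix
Formula N wins each soil group but the organic mix wins overall — the comparison reverses. Formula N's plots skew toward sandy soil, which has a lower base rate.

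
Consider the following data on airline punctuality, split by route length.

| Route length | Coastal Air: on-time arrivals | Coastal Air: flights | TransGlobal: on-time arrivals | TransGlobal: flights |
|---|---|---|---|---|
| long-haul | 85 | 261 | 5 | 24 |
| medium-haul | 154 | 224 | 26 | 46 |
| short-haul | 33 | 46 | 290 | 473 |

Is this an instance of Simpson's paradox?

Yes

Long-haul: Coastal Air 85/261 = 32.6%, TransGlobal 5/24 = 20.8% → Coastal Air
Medium-haul: Coastal Air 154/224 = 68.8%, TransGlobal 26/46 = 56.5% → Coastal Air
Short-haul: Coastal Air 33/46 = 71.7%, TransGlobal 290/473 = 61.3% → Coastal Air
Overall: Coastal Air 272/531 = 51.2%, TransGlobal 321/543 = 59.1% → TransGlobal
Coastal Air wins each route group but TransGlobal wins overall — the comparison reverses. Coastal Air's flights skew toward long-haul, which has a lower base rate.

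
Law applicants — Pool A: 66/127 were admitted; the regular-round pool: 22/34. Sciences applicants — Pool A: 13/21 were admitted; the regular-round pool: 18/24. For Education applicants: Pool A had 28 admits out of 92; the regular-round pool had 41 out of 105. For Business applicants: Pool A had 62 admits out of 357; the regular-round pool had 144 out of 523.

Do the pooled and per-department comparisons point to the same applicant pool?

Yes

Law: Pool A 66/127 = 52.0%, the regular-round pool 22/34 = 64.7% → the regular-round pool
Sciences: Pool A 13/21 = 61.9%, the regular-round pool 18/24 = 75.0% → the regular-round pool
Education: Pool A 28/92 = 30.4%, the regular-round pool 41/105 = 39.0% → the regular-round pool
Business: Pool A 62/357 = 17.4%, the regular-round pool 144/523 = 27.5% → the regular-round pool
Overall: Pool A 169/597 = 28.3%, the regular-round pool 225/686 = 32.8% → the regular-round pool
The regular-round pool wins overall and in every department group — no reversal.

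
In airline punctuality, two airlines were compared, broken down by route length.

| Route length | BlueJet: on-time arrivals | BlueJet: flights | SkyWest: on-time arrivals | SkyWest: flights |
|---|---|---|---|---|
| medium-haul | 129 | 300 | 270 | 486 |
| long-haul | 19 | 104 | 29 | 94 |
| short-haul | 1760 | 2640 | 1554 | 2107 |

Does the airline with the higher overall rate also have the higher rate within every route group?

Yes

Medium-haul: BlueJet 129/300 = 43.0%, SkyWest 270/486 = 55.6% → SkyWest
Long-haul: BlueJet 19/104 = 18.3%, SkyWest 29/94 = 30.9% → SkyWest
Short-haul: BlueJet 1760/2640 = 66.7%, SkyWest 1554/2107 = 73.8% → SkyWest
Overall: BlueJet 1908/3044 = 62.7%, SkyWest 1853/2687 = 69.0% → SkyWest
SkyWest wins overall and in every route group — no reversal.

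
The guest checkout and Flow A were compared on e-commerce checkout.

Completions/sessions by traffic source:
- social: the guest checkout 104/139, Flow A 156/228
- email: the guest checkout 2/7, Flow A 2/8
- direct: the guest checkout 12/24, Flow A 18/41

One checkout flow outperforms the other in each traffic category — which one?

Social: the guest checkout 104/139 = 74.8%, Flow A 156/228 = 68.4% → the guest checkout
Email: the guest checkout 2/7 = 28.6%, Flow A 2/8 = 25.0% → the guest checkout
Direct: the guest checkout 12/24 = 50.0%, Flow A 18/41 = 43.9% → the guest checkout
The guest checkout has the higher rate in all 3 groups.

the guest checkout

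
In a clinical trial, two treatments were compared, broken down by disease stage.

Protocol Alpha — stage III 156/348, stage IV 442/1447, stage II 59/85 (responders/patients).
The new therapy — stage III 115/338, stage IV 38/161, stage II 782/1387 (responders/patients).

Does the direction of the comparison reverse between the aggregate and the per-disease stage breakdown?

Stage III: Protocol Alpha 156/348 = 44.8%, the new therapy 115/338 = 34.0% → Protocol Alpha
Stage IV: Protocol Alpha 442/1447 = 30.5%, the new therapy 38/161 = 23.6% → Protocol Alpha
Stage II: Protocol Alpha 59/85 = 69.4%, the new therapy 782/1387 = 56.4% → Protocol Alpha
Overall: Protocol Alpha 657/1880 = 34.9%, the new therapy 935/1886 = 49.6% → the new therapy
Protocol Alpha wins each disease group but the new therapy wins overall — the comparison reverses. Protocol Alpha's patients skew toward stage IV, which has a lower base rate.

Yes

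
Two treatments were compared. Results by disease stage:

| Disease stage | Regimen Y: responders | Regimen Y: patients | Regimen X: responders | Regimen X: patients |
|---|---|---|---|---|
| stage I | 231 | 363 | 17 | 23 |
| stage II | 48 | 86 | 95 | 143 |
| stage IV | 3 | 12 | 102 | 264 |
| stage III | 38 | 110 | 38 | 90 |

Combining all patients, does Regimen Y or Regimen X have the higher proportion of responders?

Regimen Y

Stage I: Regimen Y 231/363 = 63.6%, Regimen X 17/23 = 73.9% → Regimen X
Stage II: Regimen Y 48/86 = 55.8%, Regimen X 95/143 = 66.4% → Regimen X
Stage IV: Regimen Y 3/12 = 25.0%, Regimen X 102/264 = 38.6% → Regimen X
Stage III: Regimen Y 38/110 = 34.5%, Regimen X 38/90 = 42.2% → Regimen X
Overall: Regimen Y 320/571 = 56.0%, Regimen X 252/520 = 48.5% → Regimen Y
(Regimen X wins every disease group but Regimen Y wins overall — Regimen X's patients skew toward the low-rate stage IV group.)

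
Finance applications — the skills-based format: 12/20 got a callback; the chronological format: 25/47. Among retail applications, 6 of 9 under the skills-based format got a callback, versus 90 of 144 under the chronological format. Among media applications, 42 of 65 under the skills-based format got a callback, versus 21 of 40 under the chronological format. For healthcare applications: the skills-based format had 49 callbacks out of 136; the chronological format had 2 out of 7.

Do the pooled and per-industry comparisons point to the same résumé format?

No

Finance: the skills-based format 12/20 = 60.0%, the chronological format 25/47 = 53.2% → the skills-based format
Retail: the skills-based format 6/9 = 66.7%, the chronological format 90/144 = 62.5% → the skills-based format
Media: the skills-based format 42/65 = 64.6%, the chronological format 21/40 = 52.5% → the skills-based format
Healthcare: the skills-based format 49/136 = 36.0%, the chronological format 2/7 = 28.6% → the skills-based format
Overall: the skills-based format 109/230 = 47.4%, the chronological format 138/238 = 58.0% → the chronological format
The skills-based format wins each industry group but the chronological format wins overall — the comparison reverses. The skills-based format's applications skew toward healthcare, which has a lower base rate.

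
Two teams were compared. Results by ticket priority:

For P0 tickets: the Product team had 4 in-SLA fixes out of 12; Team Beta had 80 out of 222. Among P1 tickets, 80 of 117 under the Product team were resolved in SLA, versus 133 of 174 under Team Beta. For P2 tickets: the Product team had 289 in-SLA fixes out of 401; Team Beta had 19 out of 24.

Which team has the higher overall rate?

the Product team

P0: the Product team 4/12 = 33.3%, Team Beta 80/222 = 36.0% → Team Beta
P1: the Product team 80/117 = 68.4%, Team Beta 133/174 = 76.4% → Team Beta
P2: the Product team 289/401 = 72.1%, Team Beta 19/24 = 79.2% → Team Beta
Overall: the Product team 373/530 = 70.4%, Team Beta 232/420 = 55.2% → the Product team
(Team Beta wins every ticket group but the Product team wins overall — Team Beta's tickets skew toward the low-rate P0 group.)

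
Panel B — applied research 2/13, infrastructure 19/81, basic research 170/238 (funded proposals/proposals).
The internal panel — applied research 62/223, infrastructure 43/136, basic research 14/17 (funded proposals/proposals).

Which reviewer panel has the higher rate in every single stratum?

the internal panel

Applied research: Panel B 2/13 = 15.4%, the internal panel 62/223 = 27.8% → the internal panel
Infrastructure: Panel B 19/81 = 23.5%, the internal panel 43/136 = 31.6% → the internal panel
Basic research: Panel B 170/238 = 71.4%, the internal panel 14/17 = 82.4% → the internal panel
The internal panel has the higher rate in all 3 groups.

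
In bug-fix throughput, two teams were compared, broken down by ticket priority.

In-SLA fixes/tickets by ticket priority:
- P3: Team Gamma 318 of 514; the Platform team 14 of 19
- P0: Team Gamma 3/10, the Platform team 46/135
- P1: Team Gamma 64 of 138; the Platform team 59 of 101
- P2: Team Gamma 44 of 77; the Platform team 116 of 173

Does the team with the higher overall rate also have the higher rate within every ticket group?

No

P3: Team Gamma 318/514 = 61.9%, the Platform team 14/19 = 73.7% → the Platform team
P0: Team Gamma 3/10 = 30.0%, the Platform team 46/135 = 34.1% → the Platform team
P1: Team Gamma 64/138 = 46.4%, the Platform team 59/101 = 58.4% → the Platform team
P2: Team Gamma 44/77 = 57.1%, the Platform team 116/173 = 67.1% → the Platform team
Overall: Team Gamma 429/739 = 58.1%, the Platform team 235/428 = 54.9% → Team Gamma
The Platform team wins each ticket group but Team Gamma wins overall — the comparison reverses. The Platform team's tickets skew toward P0, which has a lower base rate.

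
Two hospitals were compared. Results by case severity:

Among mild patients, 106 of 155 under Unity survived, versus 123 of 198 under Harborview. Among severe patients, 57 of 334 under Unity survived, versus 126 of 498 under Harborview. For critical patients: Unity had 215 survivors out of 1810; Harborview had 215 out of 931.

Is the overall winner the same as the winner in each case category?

No

Mild: Unity 106/155 = 68.4%, Harborview 123/198 = 62.1% → Unity
Severe: Unity 57/334 = 17.1%, Harborview 126/498 = 25.3% → Harborview
Critical: Unity 215/1810 = 11.9%, Harborview 215/931 = 23.1% → Harborview
Overall: Unity 378/2299 = 16.4%, Harborview 464/1627 = 28.5% → Harborview
Neither sweeps: Unity wins 1 of 3 groups, Harborview wins 2. Harborview wins overall but not every group — no Simpson reversal.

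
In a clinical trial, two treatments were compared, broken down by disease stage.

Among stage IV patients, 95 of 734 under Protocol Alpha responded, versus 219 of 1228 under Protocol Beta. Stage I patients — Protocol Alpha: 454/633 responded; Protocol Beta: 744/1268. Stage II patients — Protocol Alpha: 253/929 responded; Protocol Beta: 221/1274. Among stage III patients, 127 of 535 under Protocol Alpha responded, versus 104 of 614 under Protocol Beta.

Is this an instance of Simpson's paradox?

No

Stage IV: Protocol Alpha 95/734 = 12.9%, Protocol Beta 219/1228 = 17.8% → Protocol Beta
Stage I: Protocol Alpha 454/633 = 71.7%, Protocol Beta 744/1268 = 58.7% → Protocol Alpha
Stage II: Protocol Alpha 253/929 = 27.2%, Protocol Beta 221/1274 = 17.3% → Protocol Alpha
Stage III: Protocol Alpha 127/535 = 23.7%, Protocol Beta 104/614 = 16.9% → Protocol Alpha
Overall: Protocol Alpha 929/2831 = 32.8%, Protocol Beta 1288/4384 = 29.4% → Protocol Alpha
Neither sweeps: Protocol Alpha wins 3 of 4 groups, Protocol Beta wins 1. Protocol Alpha wins overall but not every group — no Simpson reversal.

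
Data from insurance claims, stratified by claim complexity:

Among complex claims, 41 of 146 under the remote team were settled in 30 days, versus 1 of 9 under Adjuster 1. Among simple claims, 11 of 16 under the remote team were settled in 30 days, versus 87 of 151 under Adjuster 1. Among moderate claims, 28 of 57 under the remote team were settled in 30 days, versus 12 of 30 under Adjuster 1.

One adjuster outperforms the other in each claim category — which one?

the remote team

Complex: the remote team 41/146 = 28.1%, Adjuster 1 1/9 = 11.1% → the remote team
Simple: the remote team 11/16 = 68.8%, Adjuster 1 87/151 = 57.6% → the remote team
Moderate: the remote team 28/57 = 49.1%, Adjuster 1 12/30 = 40.0% → the remote team
The remote team has the higher rate in all 3 groups.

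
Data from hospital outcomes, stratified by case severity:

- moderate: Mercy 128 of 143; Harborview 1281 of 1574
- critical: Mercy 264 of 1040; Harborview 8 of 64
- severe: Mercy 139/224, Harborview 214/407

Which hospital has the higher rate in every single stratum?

Mercy

Moderate: Mercy 128/143 = 89.5%, Harborview 1281/1574 = 81.4% → Mercy
Critical: Mercy 264/1040 = 25.4%, Harborview 8/64 = 12.5% → Mercy
Severe: Mercy 139/224 = 62.1%, Harborview 214/407 = 52.6% → Mercy
Mercy has the higher rate in all 3 groups.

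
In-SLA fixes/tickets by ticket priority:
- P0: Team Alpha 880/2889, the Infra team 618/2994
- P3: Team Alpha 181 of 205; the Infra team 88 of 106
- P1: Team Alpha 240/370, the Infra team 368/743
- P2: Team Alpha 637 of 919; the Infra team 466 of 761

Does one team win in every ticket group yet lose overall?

No

P0: Team Alpha 880/2889 = 30.5%, the Infra team 618/2994 = 20.6% → Team Alpha
P3: Team Alpha 181/205 = 88.3%, the Infra team 88/106 = 83.0% → Team Alpha
P1: Team Alpha 240/370 = 64.9%, the Infra team 368/743 = 49.5% → Team Alpha
P2: Team Alpha 637/919 = 69.3%, the Infra team 466/761 = 61.2% → Team Alpha
Overall: Team Alpha 1938/4383 = 44.2%, the Infra team 1540/4604 = 33.4% → Team Alpha
Team Alpha wins overall and in every ticket group — no reversal.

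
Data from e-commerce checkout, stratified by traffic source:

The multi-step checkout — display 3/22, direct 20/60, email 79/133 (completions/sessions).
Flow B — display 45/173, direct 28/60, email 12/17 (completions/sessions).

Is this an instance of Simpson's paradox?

Display: the multi-step checkout 3/22 = 13.6%, Flow B 45/173 = 26.0% → Flow B
Direct: the multi-step checkout 20/60 = 33.3%, Flow B 28/60 = 46.7% → Flow B
Email: the multi-step checkout 79/133 = 59.4%, Flow B 12/17 = 70.6% → Flow B
Overall: the multi-step checkout 102/215 = 47.4%, Flow B 85/250 = 34.0% → the multi-step checkout
Flow B wins each traffic group but the multi-step checkout wins overall — the comparison reverses. Flow B's sessions skew toward display, which has a lower base rate.

Yes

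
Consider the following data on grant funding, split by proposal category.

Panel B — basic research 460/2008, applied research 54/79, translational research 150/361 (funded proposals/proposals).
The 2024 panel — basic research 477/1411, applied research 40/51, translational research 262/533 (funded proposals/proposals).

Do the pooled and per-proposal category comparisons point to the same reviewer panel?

Yes

Basic research: Panel B 460/2008 = 22.9%, the 2024 panel 477/1411 = 33.8% → the 2024 panel
Applied research: Panel B 54/79 = 68.4%, the 2024 panel 40/51 = 78.4% → the 2024 panel
Translational research: Panel B 150/361 = 41.6%, the 2024 panel 262/533 = 49.2% → the 2024 panel
Overall: Panel B 664/2448 = 27.1%, the 2024 panel 779/1995 = 39.0% → the 2024 panel
The 2024 panel wins overall and in every proposal group — no reversal.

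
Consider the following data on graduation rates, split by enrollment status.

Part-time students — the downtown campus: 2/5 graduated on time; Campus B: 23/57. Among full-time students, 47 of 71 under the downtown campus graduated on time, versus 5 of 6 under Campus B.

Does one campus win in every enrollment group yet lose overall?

Part-time: the downtown campus 2/5 = 40.0%, Campus B 23/57 = 40.4% → Campus B
Full-time: the downtown campus 47/71 = 66.2%, Campus B 5/6 = 83.3% → Campus B
Overall: the downtown campus 49/76 = 64.5%, Campus B 28/63 = 44.4% → the downtown campus
Campus B wins each enrollment group but the downtown campus wins overall — the comparison reverses. Campus B's students skew toward part-time, which has a lower base rate.

Yes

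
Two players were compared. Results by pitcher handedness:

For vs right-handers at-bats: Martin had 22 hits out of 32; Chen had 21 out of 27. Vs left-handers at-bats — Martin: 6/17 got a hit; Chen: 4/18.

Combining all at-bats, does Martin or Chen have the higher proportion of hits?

Martin

Vs right-handers: Martin 22/32 = 68.8%, Chen 21/27 = 77.8% → Chen
Vs left-handers: Martin 6/17 = 35.3%, Chen 4/18 = 22.2% → Martin
Overall: Martin 28/49 = 57.1%, Chen 25/45 = 55.6% → Martin
(Neither sweeps every pitcher group, but Martin has the higher pooled rate.)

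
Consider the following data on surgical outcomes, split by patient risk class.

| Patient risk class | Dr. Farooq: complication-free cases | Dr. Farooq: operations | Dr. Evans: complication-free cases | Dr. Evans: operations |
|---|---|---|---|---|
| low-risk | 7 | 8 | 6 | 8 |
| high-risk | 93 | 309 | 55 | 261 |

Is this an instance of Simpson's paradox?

Low-risk: Dr. Farooq 7/8 = 87.5%, Dr. Evans 6/8 = 75.0% → Dr. Farooq
High-risk: Dr. Farooq 93/309 = 30.1%, Dr. Evans 55/261 = 21.1% → Dr. Farooq
Overall: Dr. Farooq 100/317 = 31.5%, Dr. Evans 61/269 = 22.7% → Dr. Farooq
Dr. Farooq wins overall and in every patient risk group — no reversal.

No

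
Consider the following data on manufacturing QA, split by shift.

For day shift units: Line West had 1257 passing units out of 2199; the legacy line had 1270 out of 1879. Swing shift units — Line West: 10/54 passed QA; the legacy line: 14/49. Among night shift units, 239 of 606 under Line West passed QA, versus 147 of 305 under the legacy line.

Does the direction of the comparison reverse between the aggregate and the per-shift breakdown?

No

Day shift: Line West 1257/2199 = 57.2%, the legacy line 1270/1879 = 67.6% → the legacy line
Swing shift: Line West 10/54 = 18.5%, the legacy line 14/49 = 28.6% → the legacy line
Night shift: Line West 239/606 = 39.4%, the legacy line 147/305 = 48.2% → the legacy line
Overall: Line West 1506/2859 = 52.7%, the legacy line 1431/2233 = 64.1% → the legacy line
The legacy line wins overall and in every shift group — no reversal.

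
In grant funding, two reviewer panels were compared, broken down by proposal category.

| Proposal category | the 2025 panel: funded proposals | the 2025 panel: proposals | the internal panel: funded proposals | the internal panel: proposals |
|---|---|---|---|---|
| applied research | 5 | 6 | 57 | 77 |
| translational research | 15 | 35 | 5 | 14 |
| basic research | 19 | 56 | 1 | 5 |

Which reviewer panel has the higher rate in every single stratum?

Applied research: the 2025 panel 5/6 = 83.3%, the internal panel 57/77 = 74.0% → the 2025 panel
Translational research: the 2025 panel 15/35 = 42.9%, the internal panel 5/14 = 35.7% → the 2025 panel
Basic research: the 2025 panel 19/56 = 33.9%, the internal panel 1/5 = 20.0% → the 2025 panel
The 2025 panel has the higher rate in all 3 groups.

the 2025 panel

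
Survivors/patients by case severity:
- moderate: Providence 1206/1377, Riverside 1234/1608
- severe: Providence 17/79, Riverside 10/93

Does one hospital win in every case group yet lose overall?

Moderate: Providence 1206/1377 = 87.6%, Riverside 1234/1608 = 76.7% → Providence
Severe: Providence 17/79 = 21.5%, Riverside 10/93 = 10.8% → Providence
Overall: Providence 1223/1456 = 84.0%, Riverside 1244/1701 = 73.1% → Providence
Providence wins overall and in every case group — no reversal.

No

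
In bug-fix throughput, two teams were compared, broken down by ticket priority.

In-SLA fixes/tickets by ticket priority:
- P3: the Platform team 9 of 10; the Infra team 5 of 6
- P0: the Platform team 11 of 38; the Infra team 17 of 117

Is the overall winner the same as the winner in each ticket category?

Yes

P3: the Platform team 9/10 = 90.0%, the Infra team 5/6 = 83.3% → the Platform team
P0: the Platform team 11/38 = 28.9%, the Infra team 17/117 = 14.5% → the Platform team
Overall: the Platform team 20/48 = 41.7%, the Infra team 22/123 = 17.9% → the Platform team
The Platform team wins overall and in every ticket group — no reversal.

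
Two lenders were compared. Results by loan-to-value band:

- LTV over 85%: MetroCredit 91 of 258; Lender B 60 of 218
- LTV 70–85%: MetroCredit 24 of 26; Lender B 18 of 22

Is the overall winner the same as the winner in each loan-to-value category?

Yes

LTV over 85%: MetroCredit 91/258 = 35.3%, Lender B 60/218 = 27.5% → MetroCredit
LTV 70–85%: MetroCredit 24/26 = 92.3%, Lender B 18/22 = 81.8% → MetroCredit
Overall: MetroCredit 115/284 = 40.5%, Lender B 78/240 = 32.5% → MetroCredit
MetroCredit wins overall and in every loan-to-value group — no reversal.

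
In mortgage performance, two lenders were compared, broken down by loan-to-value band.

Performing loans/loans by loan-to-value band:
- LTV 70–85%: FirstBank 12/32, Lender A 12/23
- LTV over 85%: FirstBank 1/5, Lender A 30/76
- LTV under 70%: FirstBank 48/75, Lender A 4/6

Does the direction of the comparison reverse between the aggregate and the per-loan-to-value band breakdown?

LTV 70–85%: FirstBank 12/32 = 37.5%, Lender A 12/23 = 52.2% → Lender A
LTV over 85%: FirstBank 1/5 = 20.0%, Lender A 30/76 = 39.5% → Lender A
LTV under 70%: FirstBank 48/75 = 64.0%, Lender A 4/6 = 66.7% → Lender A
Overall: FirstBank 61/112 = 54.5%, Lender A 46/105 = 43.8% → FirstBank
Lender A wins each loan-to-value group but FirstBank wins overall — the comparison reverses. Lender A's loans skew toward LTV over 85%, which has a lower base rate.

Yes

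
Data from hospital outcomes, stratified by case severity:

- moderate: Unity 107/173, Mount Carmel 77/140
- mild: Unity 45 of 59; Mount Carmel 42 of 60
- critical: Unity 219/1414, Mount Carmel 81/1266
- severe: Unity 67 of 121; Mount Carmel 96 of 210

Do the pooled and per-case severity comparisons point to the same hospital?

Moderate: Unity 107/173 = 61.8%, Mount Carmel 77/140 = 55.0% → Unity
Mild: Unity 45/59 = 76.3%, Mount Carmel 42/60 = 70.0% → Unity
Critical: Unity 219/1414 = 15.5%, Mount Carmel 81/1266 = 6.4% → Unity
Severe: Unity 67/121 = 55.4%, Mount Carmel 96/210 = 45.7% → Unity
Overall: Unity 438/1767 = 24.8%, Mount Carmel 296/1676 = 17.7% → Unity
Unity wins overall and in every case group — no reversal.

Yes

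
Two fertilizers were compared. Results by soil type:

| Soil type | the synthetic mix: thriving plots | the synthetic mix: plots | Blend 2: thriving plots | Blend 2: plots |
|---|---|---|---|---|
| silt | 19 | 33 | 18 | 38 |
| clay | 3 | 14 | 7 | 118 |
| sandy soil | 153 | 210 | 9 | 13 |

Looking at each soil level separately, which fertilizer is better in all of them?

Silt: the synthetic mix 19/33 = 57.6%, Blend 2 18/38 = 47.4% → the synthetic mix
Clay: the synthetic mix 3/14 = 21.4%, Blend 2 7/118 = 5.9% → the synthetic mix
Sandy soil: the synthetic mix 153/210 = 72.9%, Blend 2 9/13 = 69.2% → the synthetic mix
The synthetic mix has the higher rate in all 3 groups.

the synthetic mix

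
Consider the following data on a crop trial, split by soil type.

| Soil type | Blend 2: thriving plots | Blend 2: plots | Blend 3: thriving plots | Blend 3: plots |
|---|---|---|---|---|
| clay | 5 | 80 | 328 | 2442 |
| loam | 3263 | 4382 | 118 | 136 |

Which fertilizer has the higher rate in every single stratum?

Clay: Blend 2 5/80 = 6.2%, Blend 3 328/2442 = 13.4% → Blend 3
Loam: Blend 2 3263/4382 = 74.5%, Blend 3 118/136 = 86.8% → Blend 3
Blend 3 has the higher rate in both groups.

Blend 3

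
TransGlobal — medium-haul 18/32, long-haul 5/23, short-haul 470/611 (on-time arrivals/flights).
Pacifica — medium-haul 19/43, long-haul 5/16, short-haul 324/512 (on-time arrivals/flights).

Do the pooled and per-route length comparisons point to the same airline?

No

Medium-haul: TransGlobal 18/32 = 56.2%, Pacifica 19/43 = 44.2% → TransGlobal
Long-haul: TransGlobal 5/23 = 21.7%, Pacifica 5/16 = 31.2% → Pacifica
Short-haul: TransGlobal 470/611 = 76.9%, Pacifica 324/512 = 63.3% → TransGlobal
Overall: TransGlobal 493/666 = 74.0%, Pacifica 348/571 = 60.9% → TransGlobal
Neither sweeps: TransGlobal wins 2 of 3 groups, Pacifica wins 1. TransGlobal wins overall but not every group — no Simpson reversal.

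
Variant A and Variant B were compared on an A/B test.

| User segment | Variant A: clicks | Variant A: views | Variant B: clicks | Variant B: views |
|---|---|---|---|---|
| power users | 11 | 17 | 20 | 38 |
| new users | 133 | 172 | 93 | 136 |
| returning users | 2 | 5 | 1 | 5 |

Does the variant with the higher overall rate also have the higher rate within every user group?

Yes

Power users: Variant A 11/17 = 64.7%, Variant B 20/38 = 52.6% → Variant A
New users: Variant A 133/172 = 77.3%, Variant B 93/136 = 68.4% → Variant A
Returning users: Variant A 2/5 = 40.0%, Variant B 1/5 = 20.0% → Variant A
Overall: Variant A 146/194 = 75.3%, Variant B 114/179 = 63.7% → Variant A
Variant A wins overall and in every user group — no reversal.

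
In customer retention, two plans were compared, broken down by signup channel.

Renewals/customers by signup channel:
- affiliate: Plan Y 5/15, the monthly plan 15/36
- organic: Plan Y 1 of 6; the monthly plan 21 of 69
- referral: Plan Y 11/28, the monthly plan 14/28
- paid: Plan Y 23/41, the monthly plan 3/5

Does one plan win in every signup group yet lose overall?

Affiliate: Plan Y 5/15 = 33.3%, the monthly plan 15/36 = 41.7% → the monthly plan
Organic: Plan Y 1/6 = 16.7%, the monthly plan 21/69 = 30.4% → the monthly plan
Referral: Plan Y 11/28 = 39.3%, the monthly plan 14/28 = 50.0% → the monthly plan
Paid: Plan Y 23/41 = 56.1%, the monthly plan 3/5 = 60.0% → the monthly plan
Overall: Plan Y 40/90 = 44.4%, the monthly plan 53/138 = 38.4% → Plan Y
The monthly plan wins each signup group but Plan Y wins overall — the comparison reverses. The monthly plan's customers skew toward organic, which has a lower base rate.

Yes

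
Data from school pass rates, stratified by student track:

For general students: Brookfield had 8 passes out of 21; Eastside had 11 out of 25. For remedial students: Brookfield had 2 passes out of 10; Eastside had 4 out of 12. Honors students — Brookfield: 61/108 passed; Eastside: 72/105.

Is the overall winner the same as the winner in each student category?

General: Brookfield 8/21 = 38.1%, Eastside 11/25 = 44.0% → Eastside
Remedial: Brookfield 2/10 = 20.0%, Eastside 4/12 = 33.3% → Eastside
Honors: Brookfield 61/108 = 56.5%, Eastside 72/105 = 68.6% → Eastside
Overall: Brookfield 71/139 = 51.1%, Eastside 87/142 = 61.3% → Eastside
Eastside wins overall and in every student group — no reversal.

Yes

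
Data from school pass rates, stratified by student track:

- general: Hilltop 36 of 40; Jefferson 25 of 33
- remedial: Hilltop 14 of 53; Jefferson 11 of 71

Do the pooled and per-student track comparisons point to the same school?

Yes

General: Hilltop 36/40 = 90.0%, Jefferson 25/33 = 75.8% → Hilltop
Remedial: Hilltop 14/53 = 26.4%, Jefferson 11/71 = 15.5% → Hilltop
Overall: Hilltop 50/93 = 53.8%, Jefferson 36/104 = 34.6% → Hilltop
Hilltop wins overall and in every student group — no reversal.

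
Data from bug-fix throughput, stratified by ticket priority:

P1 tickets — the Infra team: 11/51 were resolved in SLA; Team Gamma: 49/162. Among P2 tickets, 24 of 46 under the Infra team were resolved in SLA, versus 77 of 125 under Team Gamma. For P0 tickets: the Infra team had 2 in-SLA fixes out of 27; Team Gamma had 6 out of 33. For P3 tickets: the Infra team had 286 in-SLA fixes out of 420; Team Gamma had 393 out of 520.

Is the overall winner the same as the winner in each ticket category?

Yes

P1: the Infra team 11/51 = 21.6%, Team Gamma 49/162 = 30.2% → Team Gamma
P2: the Infra team 24/46 = 52.2%, Team Gamma 77/125 = 61.6% → Team Gamma
P0: the Infra team 2/27 = 7.4%, Team Gamma 6/33 = 18.2% → Team Gamma
P3: the Infra team 286/420 = 68.1%, Team Gamma 393/520 = 75.6% → Team Gamma
Overall: the Infra team 323/544 = 59.4%, Team Gamma 525/840 = 62.5% → Team Gamma
Team Gamma wins overall and in every ticket group — no reversal.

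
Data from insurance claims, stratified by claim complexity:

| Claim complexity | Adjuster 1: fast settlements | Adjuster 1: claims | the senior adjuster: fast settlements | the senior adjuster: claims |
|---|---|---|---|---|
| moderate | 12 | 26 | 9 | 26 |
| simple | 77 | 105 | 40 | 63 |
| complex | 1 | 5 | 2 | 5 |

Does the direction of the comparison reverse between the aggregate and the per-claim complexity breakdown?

No

Moderate: Adjuster 1 12/26 = 46.2%, the senior adjuster 9/26 = 34.6% → Adjuster 1
Simple: Adjuster 1 77/105 = 73.3%, the senior adjuster 40/63 = 63.5% → Adjuster 1
Complex: Adjuster 1 1/5 = 20.0%, the senior adjuster 2/5 = 40.0% → the senior adjuster
Overall: Adjuster 1 90/136 = 66.2%, the senior adjuster 51/94 = 54.3% → Adjuster 1
Neither sweeps: Adjuster 1 wins 2 of 3 groups, the senior adjuster wins 1. Adjuster 1 wins overall but not every group — no Simpson reversal.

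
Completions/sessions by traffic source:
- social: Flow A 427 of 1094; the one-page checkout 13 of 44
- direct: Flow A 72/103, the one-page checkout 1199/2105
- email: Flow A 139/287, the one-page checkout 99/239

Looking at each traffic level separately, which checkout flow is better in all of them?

Social: Flow A 427/1094 = 39.0%, the one-page checkout 13/44 = 29.5% → Flow A
Direct: Flow A 72/103 = 69.9%, the one-page checkout 1199/2105 = 57.0% → Flow A
Email: Flow A 139/287 = 48.4%, the one-page checkout 99/239 = 41.4% → Flow A
Flow A has the higher rate in all 3 groups.

Flow A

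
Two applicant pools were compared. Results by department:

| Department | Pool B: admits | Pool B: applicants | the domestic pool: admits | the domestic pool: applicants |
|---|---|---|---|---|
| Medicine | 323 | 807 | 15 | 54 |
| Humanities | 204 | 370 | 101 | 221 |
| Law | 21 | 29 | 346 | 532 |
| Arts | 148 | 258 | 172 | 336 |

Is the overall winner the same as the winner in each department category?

Medicine: Pool B 323/807 = 40.0%, the domestic pool 15/54 = 27.8% → Pool B
Humanities: Pool B 204/370 = 55.1%, the domestic pool 101/221 = 45.7% → Pool B
Law: Pool B 21/29 = 72.4%, the domestic pool 346/532 = 65.0% → Pool B
Arts: Pool B 148/258 = 57.4%, the domestic pool 172/336 = 51.2% → Pool B
Overall: Pool B 696/1464 = 47.5%, the domestic pool 634/1143 = 55.5% → the domestic pool
Pool B wins each department group but the domestic pool wins overall — the comparison reverses. Pool B's applicants skew toward Medicine, which has a lower base rate.

No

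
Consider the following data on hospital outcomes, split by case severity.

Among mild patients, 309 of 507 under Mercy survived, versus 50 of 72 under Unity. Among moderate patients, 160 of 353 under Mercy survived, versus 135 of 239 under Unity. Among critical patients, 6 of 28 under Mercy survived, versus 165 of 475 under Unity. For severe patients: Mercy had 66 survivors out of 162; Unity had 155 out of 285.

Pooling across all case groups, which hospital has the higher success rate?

Mercy

Mild: Mercy 309/507 = 60.9%, Unity 50/72 = 69.4% → Unity
Moderate: Mercy 160/353 = 45.3%, Unity 135/239 = 56.5% → Unity
Critical: Mercy 6/28 = 21.4%, Unity 165/475 = 34.7% → Unity
Severe: Mercy 66/162 = 40.7%, Unity 155/285 = 54.4% → Unity
Overall: Mercy 541/1050 = 51.5%, Unity 505/1071 = 47.2% → Mercy
(Unity wins every case group but Mercy wins overall — Unity's patients skew toward the low-rate critical group.)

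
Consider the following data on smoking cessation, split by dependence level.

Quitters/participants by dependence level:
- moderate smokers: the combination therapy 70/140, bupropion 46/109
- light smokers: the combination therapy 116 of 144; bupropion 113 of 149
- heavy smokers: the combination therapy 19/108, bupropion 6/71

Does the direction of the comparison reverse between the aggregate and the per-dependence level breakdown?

No

Moderate smokers: the combination therapy 70/140 = 50.0%, bupropion 46/109 = 42.2% → the combination therapy
Light smokers: the combination therapy 116/144 = 80.6%, bupropion 113/149 = 75.8% → the combination therapy
Heavy smokers: the combination therapy 19/108 = 17.6%, bupropion 6/71 = 8.5% → the combination therapy
Overall: the combination therapy 205/392 = 52.3%, bupropion 165/329 = 50.2% → the combination therapy
The combination therapy wins overall and in every dependence group — no reversal.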